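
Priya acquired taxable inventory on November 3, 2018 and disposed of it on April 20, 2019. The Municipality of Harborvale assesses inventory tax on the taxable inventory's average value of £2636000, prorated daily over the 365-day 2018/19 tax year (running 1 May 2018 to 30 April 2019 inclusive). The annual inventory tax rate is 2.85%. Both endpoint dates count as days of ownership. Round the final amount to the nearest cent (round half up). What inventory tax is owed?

£34784.37

Days held (November 3, 2018 – April 20, 2019): 169 out of 365
Tax = £2636000 × 2.85% × 169/365 = £34784.3671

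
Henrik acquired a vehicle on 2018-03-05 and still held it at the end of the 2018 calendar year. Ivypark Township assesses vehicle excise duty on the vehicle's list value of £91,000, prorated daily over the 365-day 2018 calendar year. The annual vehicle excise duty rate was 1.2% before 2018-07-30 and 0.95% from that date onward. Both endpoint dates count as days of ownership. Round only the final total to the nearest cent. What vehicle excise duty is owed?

2018-03-05 to 2018-07-29: 147 days at 1.2% → £91,000 × 1.2% × 147/365 = £439.7918
2018-07-30 to 2018-12-31: 155 days at 0.95% → £91,000 × 0.95% × 155/365 = £367.1164
Total = £806.9082

£806.91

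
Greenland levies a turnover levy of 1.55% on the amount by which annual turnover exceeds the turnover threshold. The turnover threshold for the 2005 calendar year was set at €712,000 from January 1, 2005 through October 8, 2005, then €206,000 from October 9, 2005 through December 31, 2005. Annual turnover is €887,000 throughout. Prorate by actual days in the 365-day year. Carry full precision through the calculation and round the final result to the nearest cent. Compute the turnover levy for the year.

January 1 – October 8, 2005: 281 days, exemption €712,000 → (€887,000 − €712,000) × 1.55% × 281/365 = €2,088.2534
October 9 – December 31, 2005: 84 days, exemption €206,000 → (€887,000 − €206,000) × 1.55% × 84/365 = €2,429.2110
Total = €4,517.4644

€4,517.46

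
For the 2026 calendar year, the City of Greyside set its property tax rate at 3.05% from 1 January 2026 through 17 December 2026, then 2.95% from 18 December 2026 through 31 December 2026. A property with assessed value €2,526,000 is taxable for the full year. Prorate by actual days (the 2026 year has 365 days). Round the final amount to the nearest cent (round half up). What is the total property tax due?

1 January – 17 December 2026: 351 days at 3.05% → €2,526,000 × 3.05% × 351/365 = €74,087.9260
18 December – 31 December 2026: 14 days at 2.95% → €2,526,000 × 2.95% × 14/365 = €2,858.1863
Total = €76,946.1123

€76,946.11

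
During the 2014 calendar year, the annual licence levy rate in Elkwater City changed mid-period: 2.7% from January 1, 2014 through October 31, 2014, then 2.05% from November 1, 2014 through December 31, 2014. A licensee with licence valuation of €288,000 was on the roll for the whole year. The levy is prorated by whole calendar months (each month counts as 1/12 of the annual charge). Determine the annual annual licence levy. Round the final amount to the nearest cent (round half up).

January 1 – October 31, 2014: 10 months at 2.7% → €288,000 × 2.7% × 10/12 = €6,480.0000
November 1 – December 31, 2014: 2 months at 2.05% → €288,000 × 2.05% × 2/12 = €984.0000
Total = €7,464.0000

€7,464.00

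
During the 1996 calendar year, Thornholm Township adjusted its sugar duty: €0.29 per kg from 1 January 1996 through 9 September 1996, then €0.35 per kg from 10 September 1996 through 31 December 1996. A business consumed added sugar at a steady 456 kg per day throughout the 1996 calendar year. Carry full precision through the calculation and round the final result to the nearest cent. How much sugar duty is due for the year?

1 January – 9 September 1996: 253 days × 456 kg/day = 115,368 kg at €0.29/kg → €33,456.72
10 September – 31 December 1996: 113 days × 456 kg/day = 51,528 kg at €0.35/kg → €18,034.80

€51,491.52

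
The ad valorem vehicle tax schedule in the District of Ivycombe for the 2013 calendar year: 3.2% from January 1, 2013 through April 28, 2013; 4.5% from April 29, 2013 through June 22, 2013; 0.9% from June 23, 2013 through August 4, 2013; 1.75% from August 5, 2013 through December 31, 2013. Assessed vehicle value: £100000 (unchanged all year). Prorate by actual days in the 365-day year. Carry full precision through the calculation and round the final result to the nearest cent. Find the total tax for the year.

£2533.01

January 1 – April 28, 2013: 118 days at 3.2% → £100000 × 3.2% × 118/365 = £1034.5205
April 29 – June 22, 2013: 55 days at 4.5% → £100000 × 4.5% × 55/365 = £678.0822
June 23 – August 4, 2013: 43 days at 0.9% → £100000 × 0.9% × 43/365 = £106.0274
August 5 – December 31, 2013: 149 days at 1.75% → £100000 × 1.75% × 149/365 = £714.3836
Total = £2533.0137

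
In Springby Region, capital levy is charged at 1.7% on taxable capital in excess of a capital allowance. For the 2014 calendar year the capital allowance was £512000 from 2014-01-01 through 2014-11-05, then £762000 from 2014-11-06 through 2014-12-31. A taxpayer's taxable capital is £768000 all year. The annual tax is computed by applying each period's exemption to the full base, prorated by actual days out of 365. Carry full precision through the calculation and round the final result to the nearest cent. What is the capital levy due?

2014-01-01 to 2014-11-05: 309 days, exemption £512000 → (£768000 − £512000) × 1.7% × 309/365 = £3684.2959
2014-11-06 to 2014-12-31: 56 days, exemption £762000 → (£768000 − £762000) × 1.7% × 56/365 = £15.6493
Total = £3699.9452

£3699.95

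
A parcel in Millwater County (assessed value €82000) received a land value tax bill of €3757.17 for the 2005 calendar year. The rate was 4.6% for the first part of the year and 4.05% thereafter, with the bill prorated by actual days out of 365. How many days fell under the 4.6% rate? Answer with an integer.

Let d = days at the first rate; then 365 − d days at the second rate.
€82000 × [4.6%·d + 4.05%·(365−d)] / 365 = €3757.17
Solving gives d = 353, so the new rate took effect on 20 December 2005.

353 days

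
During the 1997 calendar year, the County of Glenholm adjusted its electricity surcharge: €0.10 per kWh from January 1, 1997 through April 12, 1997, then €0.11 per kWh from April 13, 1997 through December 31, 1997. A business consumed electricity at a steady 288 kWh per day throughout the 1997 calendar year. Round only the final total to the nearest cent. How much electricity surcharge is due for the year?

January 1 – April 12, 1997: 102 days × 288 kWh/day = 29,376 kWh at €0.10/kWh → €2,937.60
April 13 – December 31, 1997: 263 days × 288 kWh/day = 75,744 kWh at €0.11/kWh → €8,331.84

€11,269.44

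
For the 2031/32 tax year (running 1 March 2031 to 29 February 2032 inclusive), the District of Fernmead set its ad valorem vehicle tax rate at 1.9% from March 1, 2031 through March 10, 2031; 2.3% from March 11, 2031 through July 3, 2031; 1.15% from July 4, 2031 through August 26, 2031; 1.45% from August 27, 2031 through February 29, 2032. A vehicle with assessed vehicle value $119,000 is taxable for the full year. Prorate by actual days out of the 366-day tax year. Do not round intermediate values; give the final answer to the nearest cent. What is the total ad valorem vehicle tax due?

March 1 – March 10, 2031: 10 days at 1.9% → $119,000 × 1.9% × 10/366 = $61.7760
March 11 – July 3, 2031: 115 days at 2.3% → $119,000 × 2.3% × 115/366 = $859.9863
July 4 – August 26, 2031: 54 days at 1.15% → $119,000 × 1.15% × 54/366 = $201.9098
August 27, 2031 – February 29, 2032: 187 days at 1.45% → $119,000 × 1.45% × 187/366 = $881.6079
Total = $2,005.2801

$2,005.28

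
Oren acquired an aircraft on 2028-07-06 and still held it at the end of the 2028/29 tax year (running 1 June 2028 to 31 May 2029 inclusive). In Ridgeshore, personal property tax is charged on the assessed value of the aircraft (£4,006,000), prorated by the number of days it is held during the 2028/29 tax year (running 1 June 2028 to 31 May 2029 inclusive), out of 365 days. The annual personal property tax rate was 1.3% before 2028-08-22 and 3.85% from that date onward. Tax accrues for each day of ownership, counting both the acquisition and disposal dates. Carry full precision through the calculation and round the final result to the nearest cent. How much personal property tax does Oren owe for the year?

£126,287.78

2028-07-06 to 2028-08-21: 47 days at 1.3% → £4,006,000 × 1.3% × 47/365 = £6,705.9342
2028-08-22 to 2029-05-31: 283 days at 3.85% → £4,006,000 × 3.85% × 283/365 = £119,581.8438
Total = £126,287.7781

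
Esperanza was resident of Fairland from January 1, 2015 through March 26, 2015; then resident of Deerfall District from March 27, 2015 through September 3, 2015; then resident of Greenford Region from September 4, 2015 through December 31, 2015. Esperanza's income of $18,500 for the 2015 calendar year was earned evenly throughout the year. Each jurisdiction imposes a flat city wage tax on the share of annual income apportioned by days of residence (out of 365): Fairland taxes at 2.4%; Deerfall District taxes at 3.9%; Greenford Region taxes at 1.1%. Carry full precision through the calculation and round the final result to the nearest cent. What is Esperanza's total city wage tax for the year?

$487.99

Fairland, January 1 – March 26, 2015: 85 days → $18,500 × 2.4% × 85/365 = $103.3973
Deerfall District, March 27 – September 3, 2015: 161 days → $18,500 × 3.9% × 161/365 = $318.2507
Greenford Region, September 4 – December 31, 2015: 119 days → $18,500 × 1.1% × 119/365 = $66.3466
Total = $487.9945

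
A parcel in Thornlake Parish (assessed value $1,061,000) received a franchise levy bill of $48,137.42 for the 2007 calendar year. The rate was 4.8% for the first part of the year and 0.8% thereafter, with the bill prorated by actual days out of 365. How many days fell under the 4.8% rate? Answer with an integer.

Let d = days at the first rate; then 365 − d days at the second rate.
$1,061,000 × [4.8%·d + 0.8%·(365−d)] / 365 = $48,137.42
Solving gives d = 341, so the new rate took effect on 8 Dec 2007.

341 days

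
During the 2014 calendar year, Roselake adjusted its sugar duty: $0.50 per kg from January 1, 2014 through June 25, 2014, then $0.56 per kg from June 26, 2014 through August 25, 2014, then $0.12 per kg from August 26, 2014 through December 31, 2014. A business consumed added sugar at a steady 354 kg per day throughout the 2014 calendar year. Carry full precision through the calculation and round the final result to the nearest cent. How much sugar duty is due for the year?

$48682.08

January 1 – June 25, 2014: 176 days × 354 kg/day = 62,304 kg at $0.50/kg → $31152.00
June 26 – August 25, 2014: 61 days × 354 kg/day = 21,594 kg at $0.56/kg → $12092.64
August 26 – December 31, 2014: 128 days × 354 kg/day = 45,312 kg at $0.12/kg → $5437.44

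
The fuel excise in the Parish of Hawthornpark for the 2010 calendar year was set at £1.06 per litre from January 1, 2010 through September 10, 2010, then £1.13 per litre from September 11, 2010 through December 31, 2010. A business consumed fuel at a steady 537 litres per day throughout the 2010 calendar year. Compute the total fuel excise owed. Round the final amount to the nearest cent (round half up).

£211975.38

January 1 – September 10, 2010: 253 days × 537 litres/day = 135,861 litres at £1.06/litre → £144012.66
September 11 – December 31, 2010: 112 days × 537 litres/day = 60,144 litres at £1.13/litre → £67962.72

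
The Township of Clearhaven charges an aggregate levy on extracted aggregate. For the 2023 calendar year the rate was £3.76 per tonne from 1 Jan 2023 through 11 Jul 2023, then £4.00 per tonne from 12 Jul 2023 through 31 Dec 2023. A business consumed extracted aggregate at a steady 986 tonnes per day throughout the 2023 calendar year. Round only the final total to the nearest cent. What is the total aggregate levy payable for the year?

1 Jan – 11 Jul 2023: 192 days × 986 tonnes/day = 189,312 tonnes at £3.76/tonne → £711813.12
12 Jul – 31 Dec 2023: 173 days × 986 tonnes/day = 170,578 tonnes at £4.00/tonne → £682312.00

£1394125.12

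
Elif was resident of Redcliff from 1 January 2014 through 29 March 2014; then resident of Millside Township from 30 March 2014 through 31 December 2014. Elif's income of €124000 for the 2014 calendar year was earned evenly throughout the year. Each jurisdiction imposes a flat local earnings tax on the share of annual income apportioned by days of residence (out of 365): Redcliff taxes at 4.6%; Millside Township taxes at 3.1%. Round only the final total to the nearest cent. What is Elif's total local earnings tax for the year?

Redcliff, 1 January – 29 March 2014: 88 days → €124000 × 4.6% × 88/365 = €1375.2110
Millside Township, 30 March – 31 December 2014: 277 days → €124000 × 3.1% × 277/365 = €2917.2274
Total = €4292.4384

€4292.44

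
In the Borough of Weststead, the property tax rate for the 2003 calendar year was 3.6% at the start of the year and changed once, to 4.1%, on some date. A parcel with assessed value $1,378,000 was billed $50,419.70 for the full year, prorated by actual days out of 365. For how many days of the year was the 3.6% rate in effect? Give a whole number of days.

Let d = days at the first rate; then 365 − d days at the second rate.
$1,378,000 × [3.6%·d + 4.1%·(365−d)] / 365 = $50,419.70
Solving gives d = 322, so the new rate took effect on 19 November 2003.

322 days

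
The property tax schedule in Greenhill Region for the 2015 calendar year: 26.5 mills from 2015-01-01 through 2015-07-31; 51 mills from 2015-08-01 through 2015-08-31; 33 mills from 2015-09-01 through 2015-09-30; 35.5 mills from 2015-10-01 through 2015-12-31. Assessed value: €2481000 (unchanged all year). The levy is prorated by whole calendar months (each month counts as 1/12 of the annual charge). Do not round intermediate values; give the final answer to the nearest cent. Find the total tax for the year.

2015-01-01 to 2015-07-31: 7 months at 26.5 mills → €2481000 × 2.65% × 7/12 = €38352.1250
2015-08-01 to 2015-08-31: 1 month at 51 mills → €2481000 × 5.1% × 1/12 = €10544.2500
2015-09-01 to 2015-09-30: 1 month at 33 mills → €2481000 × 3.3% × 1/12 = €6822.7500
2015-10-01 to 2015-12-31: 3 months at 35.5 mills → €2481000 × 3.55% × 3/12 = €22018.8750
Total = €77738.0000

€77738.00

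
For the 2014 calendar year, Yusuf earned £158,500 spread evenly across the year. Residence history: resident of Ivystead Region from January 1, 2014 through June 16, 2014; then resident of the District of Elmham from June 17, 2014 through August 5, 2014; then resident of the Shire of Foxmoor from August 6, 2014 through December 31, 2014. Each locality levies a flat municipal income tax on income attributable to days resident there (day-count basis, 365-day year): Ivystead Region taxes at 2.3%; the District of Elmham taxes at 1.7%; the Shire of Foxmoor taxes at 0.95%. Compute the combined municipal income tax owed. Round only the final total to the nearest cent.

£2,647.60

Ivystead Region, January 1 – June 16, 2014: 167 days → £158,500 × 2.3% × 167/365 = £1,667.9411
The District of Elmham, June 17 – August 5, 2014: 50 days → £158,500 × 1.7% × 50/365 = £369.1096
The Shire of Foxmoor, August 6 – December 31, 2014: 148 days → £158,500 × 0.95% × 148/365 = £610.5507
Total = £2,647.6014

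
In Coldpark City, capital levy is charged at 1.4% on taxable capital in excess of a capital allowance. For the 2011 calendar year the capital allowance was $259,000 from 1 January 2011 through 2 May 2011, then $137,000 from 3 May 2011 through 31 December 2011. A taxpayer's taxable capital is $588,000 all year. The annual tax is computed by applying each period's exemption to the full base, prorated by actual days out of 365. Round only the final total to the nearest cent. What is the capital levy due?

$5,743.11

1 January – 2 May 2011: 122 days, exemption $259,000 → ($588,000 − $259,000) × 1.4% × 122/365 = $1,539.5397
3 May – 31 December 2011: 243 days, exemption $137,000 → ($588,000 − $137,000) × 1.4% × 243/365 = $4,203.5671
Total = $5,743.1068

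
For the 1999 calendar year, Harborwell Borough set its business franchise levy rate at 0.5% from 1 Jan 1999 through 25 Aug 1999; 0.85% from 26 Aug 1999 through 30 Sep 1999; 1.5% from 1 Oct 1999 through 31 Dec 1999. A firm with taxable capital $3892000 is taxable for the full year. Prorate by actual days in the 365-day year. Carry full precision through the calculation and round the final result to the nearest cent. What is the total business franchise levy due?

$30613.51

1 Jan – 25 Aug 1999: 237 days at 0.5% → $3892000 × 0.5% × 237/365 = $12635.6712
26 Aug – 30 Sep 1999: 36 days at 0.85% → $3892000 × 0.85% × 36/365 = $3262.8822
1 Oct – 31 Dec 1999: 92 days at 1.5% → $3892000 × 1.5% × 92/365 = $14714.9589
Total = $30613.5123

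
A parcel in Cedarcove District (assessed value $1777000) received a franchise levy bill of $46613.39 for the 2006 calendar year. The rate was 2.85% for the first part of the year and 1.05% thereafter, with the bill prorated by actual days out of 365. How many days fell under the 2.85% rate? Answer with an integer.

319 days

Let d = days at the first rate; then 365 − d days at the second rate.
$1777000 × [2.85%·d + 1.05%·(365−d)] / 365 = $46613.39
Solving gives d = 319, so the new rate took effect on November 16, 2006.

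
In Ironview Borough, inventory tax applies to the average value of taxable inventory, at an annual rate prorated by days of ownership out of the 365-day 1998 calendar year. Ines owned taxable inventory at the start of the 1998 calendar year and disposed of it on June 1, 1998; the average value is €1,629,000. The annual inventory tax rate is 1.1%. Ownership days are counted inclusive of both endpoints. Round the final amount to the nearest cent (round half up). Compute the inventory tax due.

Days held (January 1 – June 1, 1998): 152 out of 365
Tax = €1,629,000 × 1.1% × 152/365 = €7,462.1589

€7,462.16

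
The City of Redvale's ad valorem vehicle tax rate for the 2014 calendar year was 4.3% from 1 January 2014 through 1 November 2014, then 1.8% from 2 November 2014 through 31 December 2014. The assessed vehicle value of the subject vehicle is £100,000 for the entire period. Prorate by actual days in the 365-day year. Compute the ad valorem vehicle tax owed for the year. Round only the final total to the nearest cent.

£3,889.04

1 January – 1 November 2014: 305 days at 4.3% → £100,000 × 4.3% × 305/365 = £3,593.1507
2 November – 31 December 2014: 60 days at 1.8% → £100,000 × 1.8% × 60/365 = £295.8904
Total = £3,889.0411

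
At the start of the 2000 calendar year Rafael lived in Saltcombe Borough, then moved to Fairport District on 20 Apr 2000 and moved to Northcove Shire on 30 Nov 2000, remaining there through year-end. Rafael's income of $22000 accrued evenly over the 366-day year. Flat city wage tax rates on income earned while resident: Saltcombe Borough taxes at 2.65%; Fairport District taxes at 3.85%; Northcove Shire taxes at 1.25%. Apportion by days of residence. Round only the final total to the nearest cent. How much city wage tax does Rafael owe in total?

Saltcombe Borough, 1 Jan – 19 Apr 2000: 110 days → $22000 × 2.65% × 110/366 = $175.2186
Fairport District, 20 Apr – 29 Nov 2000: 224 days → $22000 × 3.85% × 224/366 = $518.3825
Northcove Shire, 30 Nov – 31 Dec 2000: 32 days → $22000 × 1.25% × 32/366 = $24.0437
Total = $717.6448

$717.64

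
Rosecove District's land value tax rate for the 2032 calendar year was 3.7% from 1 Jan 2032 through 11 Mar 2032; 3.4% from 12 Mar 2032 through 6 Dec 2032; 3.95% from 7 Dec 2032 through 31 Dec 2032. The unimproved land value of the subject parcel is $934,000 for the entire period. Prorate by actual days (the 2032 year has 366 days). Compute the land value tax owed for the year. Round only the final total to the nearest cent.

1 Jan – 11 Mar 2032: 71 days at 3.7% → $934,000 × 3.7% × 71/366 = $6,703.8743
12 Mar – 6 Dec 2032: 270 days at 3.4% → $934,000 × 3.4% × 270/366 = $23,426.5574
7 Dec – 31 Dec 2032: 25 days at 3.95% → $934,000 × 3.95% × 25/366 = $2,520.0137
Total = $32,650.4454

$32,650.45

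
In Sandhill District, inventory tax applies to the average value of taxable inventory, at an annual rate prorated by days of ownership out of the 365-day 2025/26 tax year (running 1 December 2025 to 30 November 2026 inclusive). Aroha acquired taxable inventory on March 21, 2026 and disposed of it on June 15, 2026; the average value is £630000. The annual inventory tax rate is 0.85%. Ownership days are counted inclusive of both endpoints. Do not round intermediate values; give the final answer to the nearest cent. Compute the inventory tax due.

£1276.40

Days held (March 21 – June 15, 2026): 87 out of 365
Tax = £630000 × 0.85% × 87/365 = £1276.3973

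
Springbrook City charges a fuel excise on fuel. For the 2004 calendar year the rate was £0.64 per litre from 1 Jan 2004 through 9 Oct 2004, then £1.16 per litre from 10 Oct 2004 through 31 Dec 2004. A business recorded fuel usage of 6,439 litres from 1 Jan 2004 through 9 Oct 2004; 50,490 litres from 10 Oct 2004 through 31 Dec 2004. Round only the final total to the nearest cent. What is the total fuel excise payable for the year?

£62689.36

1 Jan – 9 Oct 2004: 6,439 litres at £0.64/litre → £4120.96
10 Oct – 31 Dec 2004: 50,490 litres at £1.16/litre → £58568.40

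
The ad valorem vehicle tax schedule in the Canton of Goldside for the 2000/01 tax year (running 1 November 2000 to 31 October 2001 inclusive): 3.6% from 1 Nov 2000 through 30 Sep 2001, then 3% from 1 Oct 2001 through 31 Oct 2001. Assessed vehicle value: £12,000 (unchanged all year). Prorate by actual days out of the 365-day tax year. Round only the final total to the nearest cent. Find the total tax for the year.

£425.88

1 Nov 2000 – 30 Sep 2001: 334 days at 3.6% → £12,000 × 3.6% × 334/365 = £395.3096
1 Oct – 31 Oct 2001: 31 days at 3% → £12,000 × 3% × 31/365 = £30.5753
Total = £425.8849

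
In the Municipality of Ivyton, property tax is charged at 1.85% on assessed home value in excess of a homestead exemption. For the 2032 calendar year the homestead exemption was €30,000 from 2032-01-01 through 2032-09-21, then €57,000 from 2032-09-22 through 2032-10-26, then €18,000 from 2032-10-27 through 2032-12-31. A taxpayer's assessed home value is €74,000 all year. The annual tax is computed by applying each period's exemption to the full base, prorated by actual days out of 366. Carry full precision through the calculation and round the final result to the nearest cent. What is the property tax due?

€806.27

2032-01-01 to 2032-09-21: 265 days, exemption €30,000 → (€74,000 − €30,000) × 1.85% × 265/366 = €589.3716
2032-09-22 to 2032-10-26: 35 days, exemption €57,000 → (€74,000 − €57,000) × 1.85% × 35/366 = €30.0751
2032-10-27 to 2032-12-31: 66 days, exemption €18,000 → (€74,000 − €18,000) × 1.85% × 66/366 = €186.8197
Total = €806.2664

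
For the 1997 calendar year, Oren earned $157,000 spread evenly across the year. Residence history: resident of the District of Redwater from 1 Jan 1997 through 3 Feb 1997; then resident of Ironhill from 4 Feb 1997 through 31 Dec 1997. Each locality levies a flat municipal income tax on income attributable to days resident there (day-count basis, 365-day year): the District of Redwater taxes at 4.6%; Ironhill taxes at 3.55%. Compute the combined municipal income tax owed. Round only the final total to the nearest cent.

The District of Redwater, 1 Jan – 3 Feb 1997: 34 days → $157,000 × 4.6% × 34/365 = $672.7342
Ironhill, 4 Feb – 31 Dec 1997: 331 days → $157,000 × 3.55% × 331/365 = $5,054.3247
Total = $5,727.0589

$5,727.06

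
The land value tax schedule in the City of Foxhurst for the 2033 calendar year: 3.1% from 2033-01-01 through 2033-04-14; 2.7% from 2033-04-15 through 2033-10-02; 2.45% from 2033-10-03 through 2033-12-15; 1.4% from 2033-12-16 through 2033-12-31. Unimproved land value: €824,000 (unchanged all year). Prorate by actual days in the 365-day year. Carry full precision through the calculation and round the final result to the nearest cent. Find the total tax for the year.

€22,299.92

2033-01-01 to 2033-04-14: 104 days at 3.1% → €824,000 × 3.1% × 104/365 = €7,278.2904
2033-04-15 to 2033-10-02: 171 days at 2.7% → €824,000 × 2.7% × 171/365 = €10,423.0356
2033-10-03 to 2033-12-15: 74 days at 2.45% → €824,000 × 2.45% × 74/365 = €4,092.9096
2033-12-16 to 2033-12-31: 16 days at 1.4% → €824,000 × 1.4% × 16/365 = €505.6877
Total = €22,299.9233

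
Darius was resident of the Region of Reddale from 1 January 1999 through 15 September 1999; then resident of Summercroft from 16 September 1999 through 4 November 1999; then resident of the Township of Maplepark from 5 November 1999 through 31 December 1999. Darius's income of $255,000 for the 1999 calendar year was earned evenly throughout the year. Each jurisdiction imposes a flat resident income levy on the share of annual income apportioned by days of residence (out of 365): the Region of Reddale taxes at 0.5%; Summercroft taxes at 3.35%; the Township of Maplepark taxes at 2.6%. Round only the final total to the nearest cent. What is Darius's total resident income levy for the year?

The Region of Reddale, 1 January – 15 September 1999: 258 days → $255,000 × 0.5% × 258/365 = $901.2329
Summercroft, 16 September – 4 November 1999: 50 days → $255,000 × 3.35% × 50/365 = $1,170.2055
The Township of Maplepark, 5 November – 31 December 1999: 57 days → $255,000 × 2.6% × 57/365 = $1,035.3699
Total = $3,106.8082

$3,106.81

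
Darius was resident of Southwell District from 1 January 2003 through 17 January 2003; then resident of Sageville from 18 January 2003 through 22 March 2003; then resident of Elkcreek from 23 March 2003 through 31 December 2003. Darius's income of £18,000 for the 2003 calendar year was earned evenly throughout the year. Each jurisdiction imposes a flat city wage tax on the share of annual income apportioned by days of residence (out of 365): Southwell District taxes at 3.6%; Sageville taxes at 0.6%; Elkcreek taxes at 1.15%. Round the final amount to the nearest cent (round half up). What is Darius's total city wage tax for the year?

Southwell District, 1 January – 17 January 2003: 17 days → £18,000 × 3.6% × 17/365 = £30.1808
Sageville, 18 January – 22 March 2003: 64 days → £18,000 × 0.6% × 64/365 = £18.9370
Elkcreek, 23 March – 31 December 2003: 284 days → £18,000 × 1.15% × 284/365 = £161.0630
Total = £210.1808

£210.18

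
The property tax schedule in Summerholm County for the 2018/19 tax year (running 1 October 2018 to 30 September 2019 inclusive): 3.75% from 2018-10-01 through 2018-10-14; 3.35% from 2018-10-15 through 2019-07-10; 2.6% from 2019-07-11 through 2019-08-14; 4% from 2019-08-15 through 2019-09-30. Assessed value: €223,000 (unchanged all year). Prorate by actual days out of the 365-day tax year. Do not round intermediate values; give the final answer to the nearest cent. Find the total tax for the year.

2018-10-01 to 2018-10-14: 14 days at 3.75% → €223,000 × 3.75% × 14/365 = €320.7534
2018-10-15 to 2019-07-10: 269 days at 3.35% → €223,000 × 3.35% × 269/365 = €5,505.6562
2019-07-11 to 2019-08-14: 35 days at 2.6% → €223,000 × 2.6% × 35/365 = €555.9726
2019-08-15 to 2019-09-30: 47 days at 4% → €223,000 × 4% × 47/365 = €1,148.6027
Total = €7,530.9849

€7,530.98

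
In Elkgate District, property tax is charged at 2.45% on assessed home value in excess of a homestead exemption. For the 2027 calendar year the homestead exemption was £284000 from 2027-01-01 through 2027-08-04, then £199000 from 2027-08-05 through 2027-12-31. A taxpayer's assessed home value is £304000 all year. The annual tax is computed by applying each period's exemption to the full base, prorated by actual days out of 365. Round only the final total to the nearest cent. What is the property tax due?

£1340.12

2027-01-01 to 2027-08-04: 216 days, exemption £284000 → (£304000 − £284000) × 2.45% × 216/365 = £289.9726
2027-08-05 to 2027-12-31: 149 days, exemption £199000 → (£304000 − £199000) × 2.45% × 149/365 = £1050.1438
Total = £1340.1164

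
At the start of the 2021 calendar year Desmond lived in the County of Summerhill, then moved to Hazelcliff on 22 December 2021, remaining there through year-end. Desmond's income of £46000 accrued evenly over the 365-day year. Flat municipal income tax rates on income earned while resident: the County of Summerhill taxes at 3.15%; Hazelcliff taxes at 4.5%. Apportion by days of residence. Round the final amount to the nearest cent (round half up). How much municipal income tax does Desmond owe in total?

The County of Summerhill, 1 January – 21 December 2021: 355 days → £46000 × 3.15% × 355/365 = £1409.3014
Hazelcliff, 22 December – 31 December 2021: 10 days → £46000 × 4.5% × 10/365 = £56.7123
Total = £1466.0137

£1466.01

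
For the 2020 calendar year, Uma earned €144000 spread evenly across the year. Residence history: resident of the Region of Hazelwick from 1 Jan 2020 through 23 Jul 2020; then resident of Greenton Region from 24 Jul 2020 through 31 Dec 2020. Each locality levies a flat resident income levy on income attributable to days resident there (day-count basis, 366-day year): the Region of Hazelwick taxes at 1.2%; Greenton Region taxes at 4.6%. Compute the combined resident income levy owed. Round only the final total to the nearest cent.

The Region of Hazelwick, 1 Jan – 23 Jul 2020: 205 days → €144000 × 1.2% × 205/366 = €967.8689
Greenton Region, 24 Jul – 31 Dec 2020: 161 days → €144000 × 4.6% × 161/366 = €2913.8361
Total = €3881.7049

€3881.70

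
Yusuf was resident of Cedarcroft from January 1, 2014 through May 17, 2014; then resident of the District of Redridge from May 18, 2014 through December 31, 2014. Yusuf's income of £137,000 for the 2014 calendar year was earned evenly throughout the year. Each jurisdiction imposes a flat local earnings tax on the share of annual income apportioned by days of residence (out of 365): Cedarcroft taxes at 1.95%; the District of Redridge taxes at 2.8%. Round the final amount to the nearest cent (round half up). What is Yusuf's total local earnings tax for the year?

£3,398.91

Cedarcroft, January 1 – May 17, 2014: 137 days → £137,000 × 1.95% × 137/365 = £1,002.7274
The District of Redridge, May 18 – December 31, 2014: 228 days → £137,000 × 2.8% × 228/365 = £2,396.1863
Total = £3,398.9137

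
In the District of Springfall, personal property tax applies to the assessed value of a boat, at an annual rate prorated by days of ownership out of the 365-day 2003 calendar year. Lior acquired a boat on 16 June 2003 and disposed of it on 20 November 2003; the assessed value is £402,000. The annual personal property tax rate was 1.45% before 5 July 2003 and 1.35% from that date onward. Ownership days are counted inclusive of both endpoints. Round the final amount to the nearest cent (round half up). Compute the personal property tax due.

16 June – 4 July 2003: 19 days at 1.45% → £402,000 × 1.45% × 19/365 = £303.4274
5 July – 20 November 2003: 139 days at 1.35% → £402,000 × 1.35% × 139/365 = £2,066.7205
Total = £2,370.1479

£2,370.15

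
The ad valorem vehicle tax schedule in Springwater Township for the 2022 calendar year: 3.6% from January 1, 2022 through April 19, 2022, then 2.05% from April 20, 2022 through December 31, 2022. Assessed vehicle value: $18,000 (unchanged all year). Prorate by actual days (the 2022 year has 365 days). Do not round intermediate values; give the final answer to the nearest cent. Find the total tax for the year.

$452.32

January 1 – April 19, 2022: 109 days at 3.6% → $18,000 × 3.6% × 109/365 = $193.5123
April 20 – December 31, 2022: 256 days at 2.05% → $18,000 × 2.05% × 256/365 = $258.8055
Total = $452.3178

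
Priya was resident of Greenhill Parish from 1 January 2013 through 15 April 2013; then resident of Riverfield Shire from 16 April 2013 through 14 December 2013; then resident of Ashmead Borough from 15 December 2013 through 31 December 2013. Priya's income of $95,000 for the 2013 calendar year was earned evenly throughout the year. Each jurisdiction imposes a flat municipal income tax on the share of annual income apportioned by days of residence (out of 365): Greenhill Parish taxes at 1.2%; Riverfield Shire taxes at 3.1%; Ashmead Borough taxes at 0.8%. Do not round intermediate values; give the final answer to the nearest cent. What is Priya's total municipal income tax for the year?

Greenhill Parish, 1 January – 15 April 2013: 105 days → $95,000 × 1.2% × 105/365 = $327.9452
Riverfield Shire, 16 April – 14 December 2013: 243 days → $95,000 × 3.1% × 243/365 = $1,960.6438
Ashmead Borough, 15 December – 31 December 2013: 17 days → $95,000 × 0.8% × 17/365 = $35.3973
Total = $2,323.9863

$2,323.99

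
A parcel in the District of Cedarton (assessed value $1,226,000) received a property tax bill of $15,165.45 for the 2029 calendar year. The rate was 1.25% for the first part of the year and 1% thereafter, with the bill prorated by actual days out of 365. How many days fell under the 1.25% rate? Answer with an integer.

346 days

Let d = days at the first rate; then 365 − d days at the second rate.
$1,226,000 × [1.25%·d + 1%·(365−d)] / 365 = $15,165.45
Solving gives d = 346, so the new rate took effect on 13 Dec 2029.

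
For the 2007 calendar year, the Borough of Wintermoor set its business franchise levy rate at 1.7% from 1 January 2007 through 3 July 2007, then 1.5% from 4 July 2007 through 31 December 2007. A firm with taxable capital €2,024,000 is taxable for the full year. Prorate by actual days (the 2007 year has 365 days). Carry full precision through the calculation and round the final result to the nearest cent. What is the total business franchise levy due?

1 January – 3 July 2007: 184 days at 1.7% → €2,024,000 × 1.7% × 184/365 = €17,345.4027
4 July – 31 December 2007: 181 days at 1.5% → €2,024,000 × 1.5% × 181/365 = €15,055.2329
Total = €32,400.6356

€32,400.64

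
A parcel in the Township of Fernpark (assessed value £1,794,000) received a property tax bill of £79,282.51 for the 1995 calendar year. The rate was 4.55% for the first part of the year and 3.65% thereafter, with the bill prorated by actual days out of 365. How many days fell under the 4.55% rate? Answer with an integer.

Let d = days at the first rate; then 365 − d days at the second rate.
£1,794,000 × [4.55%·d + 3.65%·(365−d)] / 365 = £79,282.51
Solving gives d = 312, so the new rate took effect on 9 Nov 1995.

312 days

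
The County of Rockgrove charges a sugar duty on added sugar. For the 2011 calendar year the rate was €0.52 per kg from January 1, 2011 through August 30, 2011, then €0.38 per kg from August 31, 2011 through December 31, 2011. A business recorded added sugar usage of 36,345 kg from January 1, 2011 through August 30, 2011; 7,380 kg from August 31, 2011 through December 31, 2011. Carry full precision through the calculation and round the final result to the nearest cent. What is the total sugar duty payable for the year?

€21,703.80

January 1 – August 30, 2011: 36,345 kg at €0.52/kg → €18,899.40
August 31 – December 31, 2011: 7,380 kg at €0.38/kg → €2,804.40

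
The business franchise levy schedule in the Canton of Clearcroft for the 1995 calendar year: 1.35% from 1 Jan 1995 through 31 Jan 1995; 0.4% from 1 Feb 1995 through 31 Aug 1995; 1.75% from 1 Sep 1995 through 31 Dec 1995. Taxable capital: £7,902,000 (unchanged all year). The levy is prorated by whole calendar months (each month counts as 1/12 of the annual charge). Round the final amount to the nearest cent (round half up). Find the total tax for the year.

£73,422.75

1 Jan – 31 Jan 1995: 1 month at 1.35% → £7,902,000 × 1.35% × 1/12 = £8,889.7500
1 Feb – 31 Aug 1995: 7 months at 0.4% → £7,902,000 × 0.4% × 7/12 = £18,438.0000
1 Sep – 31 Dec 1995: 4 months at 1.75% → £7,902,000 × 1.75% × 4/12 = £46,095.0000
Total = £73,422.7500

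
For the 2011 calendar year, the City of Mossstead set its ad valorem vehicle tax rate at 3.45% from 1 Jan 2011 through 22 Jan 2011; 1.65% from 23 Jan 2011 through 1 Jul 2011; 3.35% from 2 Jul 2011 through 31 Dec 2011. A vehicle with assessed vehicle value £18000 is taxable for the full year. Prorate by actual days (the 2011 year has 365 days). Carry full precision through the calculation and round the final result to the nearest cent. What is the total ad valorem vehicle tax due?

£469.95

1 Jan – 22 Jan 2011: 22 days at 3.45% → £18000 × 3.45% × 22/365 = £37.4301
23 Jan – 1 Jul 2011: 160 days at 1.65% → £18000 × 1.65% × 160/365 = £130.1918
2 Jul – 31 Dec 2011: 183 days at 3.35% → £18000 × 3.35% × 183/365 = £302.3260
Total = £469.9479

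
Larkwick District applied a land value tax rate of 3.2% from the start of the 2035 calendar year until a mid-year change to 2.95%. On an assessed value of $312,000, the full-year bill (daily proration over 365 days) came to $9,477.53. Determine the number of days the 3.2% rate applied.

128 days

Let d = days at the first rate; then 365 − d days at the second rate.
$312,000 × [3.2%·d + 2.95%·(365−d)] / 365 = $9,477.53
Solving gives d = 128, so the new rate took effect on May 9, 2035.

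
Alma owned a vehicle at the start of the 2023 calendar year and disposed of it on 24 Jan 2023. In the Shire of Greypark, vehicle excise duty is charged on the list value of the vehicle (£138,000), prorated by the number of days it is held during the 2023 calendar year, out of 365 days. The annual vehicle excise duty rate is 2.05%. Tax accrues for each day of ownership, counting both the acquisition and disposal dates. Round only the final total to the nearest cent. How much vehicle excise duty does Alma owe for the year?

Days held (1 Jan – 24 Jan 2023): 24 out of 365
Tax = £138,000 × 2.05% × 24/365 = £186.0164

£186.02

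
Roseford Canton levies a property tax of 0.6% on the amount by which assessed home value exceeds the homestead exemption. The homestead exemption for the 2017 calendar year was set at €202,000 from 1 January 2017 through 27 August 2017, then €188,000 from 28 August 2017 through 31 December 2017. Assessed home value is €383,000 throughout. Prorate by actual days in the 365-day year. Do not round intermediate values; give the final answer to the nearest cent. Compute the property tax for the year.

1 January – 27 August 2017: 239 days, exemption €202,000 → (€383,000 − €202,000) × 0.6% × 239/365 = €711.1068
28 August – 31 December 2017: 126 days, exemption €188,000 → (€383,000 − €188,000) × 0.6% × 126/365 = €403.8904
Total = €1,114.9973

€1,115.00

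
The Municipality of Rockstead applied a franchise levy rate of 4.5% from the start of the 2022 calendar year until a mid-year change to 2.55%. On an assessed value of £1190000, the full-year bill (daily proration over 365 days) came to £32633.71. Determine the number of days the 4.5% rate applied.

Let d = days at the first rate; then 365 − d days at the second rate.
£1190000 × [4.5%·d + 2.55%·(365−d)] / 365 = £32633.71
Solving gives d = 36, so the new rate took effect on 6 Feb 2022.

36 days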